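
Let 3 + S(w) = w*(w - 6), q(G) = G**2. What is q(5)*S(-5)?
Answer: 1300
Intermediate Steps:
S(w) = -3 + w*(-6 + w) (S(w) = -3 + w*(w - 6) = -3 + w*(-6 + w))
q(5)*S(-5) = 5**2*(-3 + (-5)**2 - 6*(-5)) = 25*(-3 + 25 + 30) = 25*52 = 1300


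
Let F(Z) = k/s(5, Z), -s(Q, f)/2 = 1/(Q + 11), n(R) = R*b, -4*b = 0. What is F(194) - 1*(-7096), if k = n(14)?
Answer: 7096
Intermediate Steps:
b = 0 (b = -1/4*0 = 0)
n(R) = 0 (n(R) = R*0 = 0)
s(Q, f) = -2/(11 + Q) (s(Q, f) = -2/(Q + 11) = -2/(11 + Q))
k = 0
F(Z) = 0 (F(Z) = 0/((-2/(11 + 5))) = 0/((-2/16)) = 0/((-2*1/16)) = 0/(-1/8) = 0*(-8) = 0)
F(194) - 1*(-7096) = 0 - 1*(-7096) = 0 + 7096 = 7096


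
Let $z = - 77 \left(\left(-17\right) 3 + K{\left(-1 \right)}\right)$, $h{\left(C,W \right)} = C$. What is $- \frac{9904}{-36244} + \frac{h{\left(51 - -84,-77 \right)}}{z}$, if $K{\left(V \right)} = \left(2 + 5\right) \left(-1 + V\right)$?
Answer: $\frac{209471}{697697} \approx 0.30023$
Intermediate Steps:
$K{\left(V \right)} = -7 + 7 V$ ($K{\left(V \right)} = 7 \left(-1 + V\right) = -7 + 7 V$)
$z = 5005$ ($z = - 77 \left(\left(-17\right) 3 + \left(-7 + 7 \left(-1\right)\right)\right) = - 77 \left(-51 - 14\right) = \left(-77\right) \left(-65\right) = 5005$)
$- \frac{9904}{-36244} + \frac{h{\left(51 - -84,-77 \right)}}{z} = - \frac{9904}{-36244} + \frac{51 - -84}{5005} = \left(-9904\right) \left(- \frac{1}{36244}\right) + \left(51 + 84\right) \frac{1}{5005} = \frac{2476}{9061} + 135 \cdot \frac{1}{5005} = \frac{2476}{9061} + \frac{27}{1001} = \frac{209471}{697697}$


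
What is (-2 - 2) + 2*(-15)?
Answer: -34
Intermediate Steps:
(-2 - 2) + 2*(-15) = -4 - 30 = -34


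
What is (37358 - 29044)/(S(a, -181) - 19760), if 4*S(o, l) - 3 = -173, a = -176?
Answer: -16628/39605 ≈ -0.41985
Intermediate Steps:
S(o, l) = -85/2 (S(o, l) = 3/4 + (1/4)*(-173) = 3/4 - 173/4 = -85/2)
(37358 - 29044)/(S(a, -181) - 19760) = (37358 - 29044)/(-85/2 - 19760) = 8314/(-39605/2) = 8314*(-2/39605) = -16628/39605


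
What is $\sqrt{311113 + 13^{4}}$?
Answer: $\sqrt{339674} \approx 582.82$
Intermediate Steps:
$\sqrt{311113 + 13^{4}} = \sqrt{311113 + 28561} = \sqrt{339674}$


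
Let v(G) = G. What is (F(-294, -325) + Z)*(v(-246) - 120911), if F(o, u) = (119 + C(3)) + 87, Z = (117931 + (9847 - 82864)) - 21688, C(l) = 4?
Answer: -2839435452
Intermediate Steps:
Z = 23226 (Z = (117931 - 73017) - 21688 = 44914 - 21688 = 23226)
F(o, u) = 210 (F(o, u) = (119 + 4) + 87 = 123 + 87 = 210)
(F(-294, -325) + Z)*(v(-246) - 120911) = (210 + 23226)*(-246 - 120911) = 23436*(-121157) = -2839435452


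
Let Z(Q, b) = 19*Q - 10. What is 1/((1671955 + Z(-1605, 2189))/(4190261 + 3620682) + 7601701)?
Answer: 7810943/59376454855493 ≈ 1.3155e-7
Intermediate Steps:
Z(Q, b) = -10 + 19*Q
1/((1671955 + Z(-1605, 2189))/(4190261 + 3620682) + 7601701) = 1/((1671955 + (-10 + 19*(-1605)))/(4190261 + 3620682) + 7601701) = 1/((1671955 + (-10 - 30495))/7810943 + 7601701) = 1/((1671955 - 30505)*(1/7810943) + 7601701) = 1/(1641450*(1/7810943) + 7601701) = 1/(1641450/7810943 + 7601701) = 1/(59376454855493/7810943) = 7810943/59376454855493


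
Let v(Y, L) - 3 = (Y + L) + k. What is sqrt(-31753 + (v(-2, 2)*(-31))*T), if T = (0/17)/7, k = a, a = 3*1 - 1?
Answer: I*sqrt(31753) ≈ 178.19*I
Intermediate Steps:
a = 2 (a = 3 - 1 = 2)
k = 2
v(Y, L) = 5 + L + Y (v(Y, L) = 3 + ((Y + L) + 2) = 3 + ((L + Y) + 2) = 3 + (2 + L + Y) = 5 + L + Y)
T = 0 (T = (0*(1/17))*(1/7) = 0*(1/7) = 0)
sqrt(-31753 + (v(-2, 2)*(-31))*T) = sqrt(-31753 + ((5 + 2 - 2)*(-31))*0) = sqrt(-31753 + (5*(-31))*0) = sqrt(-31753 - 155*0) = sqrt(-31753 + 0) = sqrt(-31753) = I*sqrt(31753)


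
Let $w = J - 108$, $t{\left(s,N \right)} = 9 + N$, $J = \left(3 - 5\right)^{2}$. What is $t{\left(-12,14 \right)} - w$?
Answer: $127$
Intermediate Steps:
$J = 4$ ($J = \left(-2\right)^{2} = 4$)
$w = -104$ ($w = 4 - 108 = -104$)
$t{\left(-12,14 \right)} - w = \left(9 + 14\right) - -104 = 23 + 104 = 127$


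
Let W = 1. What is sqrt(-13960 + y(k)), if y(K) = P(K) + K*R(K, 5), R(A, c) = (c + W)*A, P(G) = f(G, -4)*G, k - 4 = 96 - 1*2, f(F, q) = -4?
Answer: 6*sqrt(1202) ≈ 208.02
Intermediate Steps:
k = 98 (k = 4 + (96 - 1*2) = 4 + (96 - 2) = 4 + 94 = 98)
P(G) = -4*G
R(A, c) = A*(1 + c) (R(A, c) = (c + 1)*A = (1 + c)*A = A*(1 + c))
y(K) = -4*K + 6*K**2 (y(K) = -4*K + K*(K*(1 + 5)) = -4*K + K*(K*6) = -4*K + K*(6*K) = -4*K + 6*K**2)
sqrt(-13960 + y(k)) = sqrt(-13960 + 2*98*(-2 + 3*98)) = sqrt(-13960 + 2*98*(-2 + 294)) = sqrt(-13960 + 2*98*292) = sqrt(-13960 + 57232) = sqrt(43272) = 6*sqrt(1202)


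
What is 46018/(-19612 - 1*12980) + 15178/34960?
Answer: -621712/635835 ≈ -0.97779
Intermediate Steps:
46018/(-19612 - 1*12980) + 15178/34960 = 46018/(-19612 - 12980) + 15178*(1/34960) = 46018/(-32592) + 7589/17480 = 46018*(-1/32592) + 7589/17480 = -3287/2328 + 7589/17480 = -621712/635835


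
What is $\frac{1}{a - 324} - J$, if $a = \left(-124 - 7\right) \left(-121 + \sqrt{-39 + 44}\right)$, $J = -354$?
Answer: $\frac{85314696623}{241001924} + \frac{131 \sqrt{5}}{241001924} \approx 354.0$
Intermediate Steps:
$a = 15851 - 131 \sqrt{5}$ ($a = - 131 \left(-121 + \sqrt{5}\right) = 15851 - 131 \sqrt{5} \approx 15558.0$)
$\frac{1}{a - 324} - J = \frac{1}{\left(15851 - 131 \sqrt{5}\right) - 324} - -354 = \frac{1}{15527 - 131 \sqrt{5}} + 354 = 354 + \frac{1}{15527 - 131 \sqrt{5}}$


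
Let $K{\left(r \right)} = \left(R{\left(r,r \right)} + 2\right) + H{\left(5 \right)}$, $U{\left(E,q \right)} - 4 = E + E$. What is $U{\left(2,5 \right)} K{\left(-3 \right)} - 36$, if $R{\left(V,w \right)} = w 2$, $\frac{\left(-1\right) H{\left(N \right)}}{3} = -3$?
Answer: $4$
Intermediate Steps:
$H{\left(N \right)} = 9$ ($H{\left(N \right)} = \left(-3\right) \left(-3\right) = 9$)
$R{\left(V,w \right)} = 2 w$
$U{\left(E,q \right)} = 4 + 2 E$ ($U{\left(E,q \right)} = 4 + \left(E + E\right) = 4 + 2 E$)
$K{\left(r \right)} = 11 + 2 r$ ($K{\left(r \right)} = \left(2 r + 2\right) + 9 = \left(2 + 2 r\right) + 9 = 11 + 2 r$)
$U{\left(2,5 \right)} K{\left(-3 \right)} - 36 = \left(4 + 2 \cdot 2\right) \left(11 + 2 \left(-3\right)\right) - 36 = \left(4 + 4\right) \left(11 - 6\right) - 36 = 8 \cdot 5 - 36 = 40 - 36 = 4$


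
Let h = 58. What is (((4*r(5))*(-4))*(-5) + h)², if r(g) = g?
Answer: 209764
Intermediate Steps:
(((4*r(5))*(-4))*(-5) + h)² = (((4*5)*(-4))*(-5) + 58)² = ((20*(-4))*(-5) + 58)² = (-80*(-5) + 58)² = (400 + 58)² = 458² = 209764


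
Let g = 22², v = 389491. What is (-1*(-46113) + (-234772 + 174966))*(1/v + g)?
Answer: -2581317340985/389491 ≈ -6.6274e+6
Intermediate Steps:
g = 484
(-1*(-46113) + (-234772 + 174966))*(1/v + g) = (-1*(-46113) + (-234772 + 174966))*(1/389491 + 484) = (46113 - 59806)*(1/389491 + 484) = -13693*188513645/389491 = -2581317340985/389491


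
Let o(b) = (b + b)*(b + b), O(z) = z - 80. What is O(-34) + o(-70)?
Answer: 19486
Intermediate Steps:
O(z) = -80 + z
o(b) = 4*b² (o(b) = (2*b)*(2*b) = 4*b²)
O(-34) + o(-70) = (-80 - 34) + 4*(-70)² = -114 + 4*4900 = -114 + 19600 = 19486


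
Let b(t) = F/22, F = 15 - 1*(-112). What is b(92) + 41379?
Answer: 910465/22 ≈ 41385.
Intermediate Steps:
F = 127 (F = 15 + 112 = 127)
b(t) = 127/22
b(92) + 41379 = 127/22 + 41379 = 910465/22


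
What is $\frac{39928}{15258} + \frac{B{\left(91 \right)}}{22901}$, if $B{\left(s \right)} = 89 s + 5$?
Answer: $\frac{519020980}{174711729} \approx 2.9707$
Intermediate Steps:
$B{\left(s \right)} = 5 + 89 s$
$\frac{39928}{15258} + \frac{B{\left(91 \right)}}{22901} = \frac{39928}{15258} + \frac{5 + 89 \cdot 91}{22901} = 39928 \cdot \frac{1}{15258} + \left(5 + 8099\right) \frac{1}{22901} = \frac{19964}{7629} + 8104 \cdot \frac{1}{22901} = \frac{19964}{7629} + \frac{8104}{22901} = \frac{519020980}{174711729}$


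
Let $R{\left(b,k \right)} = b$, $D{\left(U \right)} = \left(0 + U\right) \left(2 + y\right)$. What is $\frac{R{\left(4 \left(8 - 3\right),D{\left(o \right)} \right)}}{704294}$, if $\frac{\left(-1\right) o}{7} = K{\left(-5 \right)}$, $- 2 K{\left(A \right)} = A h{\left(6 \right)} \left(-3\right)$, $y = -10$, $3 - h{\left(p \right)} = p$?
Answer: $\frac{10}{352147} \approx 2.8397 \cdot 10^{-5}$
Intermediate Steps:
$h{\left(p \right)} = 3 - p$
$K{\left(A \right)} = - \frac{9 A}{2}$ ($K{\left(A \right)} = - \frac{A \left(3 - 6\right) \left(-3\right)}{2} = - \frac{A \left(-3\right) \left(-3\right)}{2} = - \frac{- 3 A \left(-3\right)}{2} = - \frac{9 A}{2}$)
$o = - \frac{315}{2}$ ($o = - 7 \left(\left(- \frac{9}{2}\right) \left(-5\right)\right) = \left(-7\right) \frac{45}{2} = - \frac{315}{2} \approx -157.5$)
$D{\left(U \right)} = - 8 U$ ($D{\left(U \right)} = \left(0 + U\right) \left(2 - 10\right) = U \left(-8\right) = - 8 U$)
$\frac{R{\left(4 \left(8 - 3\right),D{\left(o \right)} \right)}}{704294} = \frac{4 \left(8 - 3\right)}{704294} = 4 \cdot 5 \cdot \frac{1}{704294} = 20 \cdot \frac{1}{704294} = \frac{10}{352147}$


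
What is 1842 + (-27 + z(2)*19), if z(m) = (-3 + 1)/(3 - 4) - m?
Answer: 1815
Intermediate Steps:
z(m) = 2 - m (z(m) = -2/(-1) - m = -2*(-1) - m = 2 - m)
1842 + (-27 + z(2)*19) = 1842 + (-27 + (2 - 1*2)*19) = 1842 + (-27 + (2 - 2)*19) = 1842 + (-27 + 0*19) = 1842 + (-27 + 0) = 1842 - 27 = 1815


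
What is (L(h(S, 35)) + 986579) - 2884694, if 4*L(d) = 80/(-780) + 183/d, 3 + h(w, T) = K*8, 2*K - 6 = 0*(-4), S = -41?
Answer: -2072739229/1092 ≈ -1.8981e+6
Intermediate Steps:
K = 3 (K = 3 + (0*(-4))/2 = 3 + (½)*0 = 3 + 0 = 3)
h(w, T) = 21 (h(w, T) = -3 + 3*8 = -3 + 24 = 21)
L(d) = -1/39 + 183/(4*d) (L(d) = (80/(-780) + 183/d)/4 = (80*(-1/780) + 183/d)/4 = (-4/39 + 183/d)/4 = -1/39 + 183/(4*d))
(L(h(S, 35)) + 986579) - 2884694 = ((1/156)*(7137 - 4*21)/21 + 986579) - 2884694 = ((1/156)*(1/21)*(7137 - 84) + 986579) - 2884694 = ((1/156)*(1/21)*7053 + 986579) - 2884694 = (2351/1092 + 986579) - 2884694 = 1077346619/1092 - 2884694 = -2072739229/1092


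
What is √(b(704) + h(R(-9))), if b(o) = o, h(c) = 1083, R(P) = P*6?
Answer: √1787 ≈ 42.273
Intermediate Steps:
R(P) = 6*P
√(b(704) + h(R(-9))) = √(704 + 1083) = √1787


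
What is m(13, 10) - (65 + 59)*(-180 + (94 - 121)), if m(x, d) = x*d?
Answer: 25798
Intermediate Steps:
m(x, d) = d*x
m(13, 10) - (65 + 59)*(-180 + (94 - 121)) = 10*13 - (65 + 59)*(-180 + (94 - 121)) = 130 - 124*(-180 - 27) = 130 - 124*(-207) = 130 - 1*(-25668) = 130 + 25668 = 25798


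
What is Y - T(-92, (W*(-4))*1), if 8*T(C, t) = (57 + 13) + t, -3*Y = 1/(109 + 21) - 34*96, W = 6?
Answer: 844153/780 ≈ 1082.2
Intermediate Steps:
Y = 424319/390 (Y = -(1/(109 + 21) - 34*96)/3 = -(1/130 - 3264)/3 = -1/3*(-424319/130) = 424319/390 ≈ 1088.0)
T(C, t) = 35/4 + t/8 (T(C, t) = ((57 + 13) + t)/8 = (70 + t)/8 = 35/4 + t/8)
Y - T(-92, (W*(-4))*1) = 424319/390 - (35/4 + ((6*(-4))*1)/8) = 424319/390 - (35/4 + (-24*1)/8) = 424319/390 - (35/4 + (1/8)*(-24)) = 424319/390 - (35/4 - 3) = 424319/390 - 1*23/4 = 424319/390 - 23/4 = 844153/780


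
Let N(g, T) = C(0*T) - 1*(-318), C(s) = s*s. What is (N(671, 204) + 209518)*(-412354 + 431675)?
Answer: 4054241356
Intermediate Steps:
C(s) = s**2
N(g, T) = 318 (N(g, T) = (0*T)**2 - 1*(-318) = 0**2 + 318 = 0 + 318 = 318)
(N(671, 204) + 209518)*(-412354 + 431675) = (318 + 209518)*(-412354 + 431675) = 209836*19321 = 4054241356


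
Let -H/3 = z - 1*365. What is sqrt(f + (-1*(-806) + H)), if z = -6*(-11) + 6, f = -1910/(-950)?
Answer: sqrt(15225270)/95 ≈ 41.073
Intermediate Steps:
f = 191/95 (f = -1910*(-1/950) = 191/95 ≈ 2.0105)
z = 72 (z = 66 + 6 = 72)
H = 879 (H = -3*(72 - 1*365) = -3*(72 - 365) = -3*(-293) = 879)
sqrt(f + (-1*(-806) + H)) = sqrt(191/95 + (-1*(-806) + 879)) = sqrt(191/95 + (806 + 879)) = sqrt(191/95 + 1685) = sqrt(160266/95) = sqrt(15225270)/95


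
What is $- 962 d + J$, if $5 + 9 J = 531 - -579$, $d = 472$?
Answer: $- \frac{4085471}{9} \approx -4.5394 \cdot 10^{5}$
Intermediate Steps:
$J = \frac{1105}{9}$ ($J = - \frac{5}{9} + \frac{531 - -579}{9} = - \frac{5}{9} + \frac{531 + 579}{9} = - \frac{5}{9} + \frac{1}{9} \cdot 1110 = - \frac{5}{9} + \frac{370}{3} = \frac{1105}{9} \approx 122.78$)
$- 962 d + J = \left(-962\right) 472 + \frac{1105}{9} = -454064 + \frac{1105}{9} = - \frac{4085471}{9}$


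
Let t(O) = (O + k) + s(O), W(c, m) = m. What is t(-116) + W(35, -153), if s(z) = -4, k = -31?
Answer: -304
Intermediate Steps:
t(O) = -35 + O (t(O) = (O - 31) - 4 = (-31 + O) - 4 = -35 + O)
t(-116) + W(35, -153) = (-35 - 116) - 153 = -151 - 153 = -304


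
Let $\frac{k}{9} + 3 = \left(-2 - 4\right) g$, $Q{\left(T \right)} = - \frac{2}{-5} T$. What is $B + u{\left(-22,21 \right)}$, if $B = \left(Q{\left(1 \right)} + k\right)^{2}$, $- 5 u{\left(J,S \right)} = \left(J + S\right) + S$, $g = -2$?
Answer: $\frac{165549}{25} \approx 6622.0$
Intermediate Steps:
$u{\left(J,S \right)} = - \frac{2 S}{5} - \frac{J}{5}$ ($u{\left(J,S \right)} = - \frac{\left(J + S\right) + S}{5} = - \frac{J + 2 S}{5} = - \frac{2 S}{5} - \frac{J}{5}$)
$Q{\left(T \right)} = \frac{2 T}{5}$ ($Q{\left(T \right)} = \left(-2\right) \left(- \frac{1}{5}\right) T = \frac{2 T}{5}$)
$k = 81$ ($k = -27 + 9 \left(-2 - 4\right) \left(-2\right) = -27 + 9 \left(\left(-6\right) \left(-2\right)\right) = -27 + 9 \cdot 12 = -27 + 108 = 81$)
$B = \frac{165649}{25}$ ($B = \left(\frac{2}{5} \cdot 1 + 81\right)^{2} = \left(\frac{2}{5} + 81\right)^{2} = \left(\frac{407}{5}\right)^{2} = \frac{165649}{25} \approx 6626.0$)
$B + u{\left(-22,21 \right)} = \frac{165649}{25} - 4 = \frac{165549}{25}$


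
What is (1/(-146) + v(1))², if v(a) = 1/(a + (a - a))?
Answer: 21025/21316 ≈ 0.98635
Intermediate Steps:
v(a) = 1/a (v(a) = 1/(a + 0) = 1/a)
(1/(-146) + v(1))² = (1/(-146) + 1/1)² = (-1/146 + 1)² = (145/146)² = 21025/21316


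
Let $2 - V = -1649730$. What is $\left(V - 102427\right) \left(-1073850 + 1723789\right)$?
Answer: $1005653864395$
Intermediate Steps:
$V = 1649732$ ($V = 2 - -1649730 = 2 + 1649730 = 1649732$)
$\left(V - 102427\right) \left(-1073850 + 1723789\right) = \left(1649732 - 102427\right) \left(-1073850 + 1723789\right) = 1547305 \cdot 649939 = 1005653864395$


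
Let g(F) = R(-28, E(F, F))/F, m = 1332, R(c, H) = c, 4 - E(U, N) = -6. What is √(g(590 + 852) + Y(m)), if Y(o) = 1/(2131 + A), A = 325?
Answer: I*√304130778/126484 ≈ 0.13788*I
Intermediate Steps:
E(U, N) = 10 (E(U, N) = 4 - 1*(-6) = 4 + 6 = 10)
Y(o) = 1/2456 (Y(o) = 1/(2131 + 325) = 1/2456)
g(F) = -28/F
√(g(590 + 852) + Y(m)) = √(-28/(590 + 852) + 1/2456) = √(-28/1442 + 1/2456) = √(-28*1/1442 + 1/2456) = √(-2/103 + 1/2456) = √(-4809/252968) = I*√304130778/126484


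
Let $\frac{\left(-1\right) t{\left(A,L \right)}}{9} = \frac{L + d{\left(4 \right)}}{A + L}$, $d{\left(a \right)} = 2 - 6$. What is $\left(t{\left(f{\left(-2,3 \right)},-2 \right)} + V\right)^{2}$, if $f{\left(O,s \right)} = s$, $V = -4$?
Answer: $2500$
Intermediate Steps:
$d{\left(a \right)} = -4$ ($d{\left(a \right)} = 2 - 6 = -4$)
$t{\left(A,L \right)} = - \frac{9 \left(-4 + L\right)}{A + L}$ ($t{\left(A,L \right)} = - 9 \frac{L - 4}{A + L} = - 9 \frac{-4 + L}{A + L} = - \frac{9 \left(-4 + L\right)}{A + L}$)
$\left(t{\left(f{\left(-2,3 \right)},-2 \right)} + V\right)^{2} = \left(\frac{9 \left(4 - -2\right)}{3 - 2} - 4\right)^{2} = \left(\frac{9 \left(4 + 2\right)}{1} - 4\right)^{2} = \left(9 \cdot 1 \cdot 6 - 4\right)^{2} = \left(54 - 4\right)^{2} = 50^{2} = 2500$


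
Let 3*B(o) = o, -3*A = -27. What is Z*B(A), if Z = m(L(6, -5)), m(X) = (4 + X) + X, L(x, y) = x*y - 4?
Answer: -192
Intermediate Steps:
L(x, y) = -4 + x*y
A = 9 (A = -⅓*(-27) = 9)
B(o) = o/3
m(X) = 4 + 2*X
Z = -64 (Z = 4 + 2*(-4 + 6*(-5)) = 4 + 2*(-4 - 30) = 4 + 2*(-34) = 4 - 68 = -64)
Z*B(A) = -64*9/3 = -64*3 = -192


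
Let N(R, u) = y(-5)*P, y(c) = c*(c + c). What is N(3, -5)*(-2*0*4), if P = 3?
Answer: 0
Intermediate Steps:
y(c) = 2*c² (y(c) = c*(2*c) = 2*c²)
N(R, u) = 150 (N(R, u) = (2*(-5)²)*3 = (2*25)*3 = 50*3 = 150)
N(3, -5)*(-2*0*4) = 150*(-2*0*4) = 150*(0*4) = 150*0 = 0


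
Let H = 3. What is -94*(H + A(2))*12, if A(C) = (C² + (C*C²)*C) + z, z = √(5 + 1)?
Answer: -25944 - 1128*√6 ≈ -28707.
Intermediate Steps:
z = √6 ≈ 2.4495
A(C) = √6 + C² + C⁴ (A(C) = (C² + (C*C²)*C) + √6 = (C² + C³*C) + √6 = (C² + C⁴) + √6 = √6 + C² + C⁴)
-94*(H + A(2))*12 = -94*(3 + (√6 + 2² + 2⁴))*12 = -94*(3 + (√6 + 4 + 16))*12 = -94*(3 + (20 + √6))*12 = -94*(23 + √6)*12 = -94*(276 + 12*√6) = -25944 - 1128*√6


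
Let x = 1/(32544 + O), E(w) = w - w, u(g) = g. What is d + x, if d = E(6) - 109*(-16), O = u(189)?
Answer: 57086353/32733 ≈ 1744.0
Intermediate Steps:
O = 189
E(w) = 0
x = 1/32733 (x = 1/(32544 + 189) = 1/32733 ≈ 3.0550e-5)
d = 1744 (d = 0 - 109*(-16) = 0 + 1744 = 1744)
d + x = 1744 + 1/32733 = 57086353/32733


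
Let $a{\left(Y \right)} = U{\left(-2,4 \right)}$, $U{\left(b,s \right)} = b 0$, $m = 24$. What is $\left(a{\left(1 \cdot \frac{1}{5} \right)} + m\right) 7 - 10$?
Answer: $158$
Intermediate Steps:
$U{\left(b,s \right)} = 0$
$a{\left(Y \right)} = 0$
$\left(a{\left(1 \cdot \frac{1}{5} \right)} + m\right) 7 - 10 = \left(0 + 24\right) 7 - 10 = 24 \cdot 7 - 10 = 168 - 10 = 158$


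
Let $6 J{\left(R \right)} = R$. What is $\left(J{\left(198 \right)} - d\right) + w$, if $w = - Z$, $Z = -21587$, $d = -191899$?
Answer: $213519$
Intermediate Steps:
$J{\left(R \right)} = \frac{R}{6}$
$w = 21587$ ($w = \left(-1\right) \left(-21587\right) = 21587$)
$\left(J{\left(198 \right)} - d\right) + w = \left(\frac{1}{6} \cdot 198 - -191899\right) + 21587 = \left(33 + 191899\right) + 21587 = 191932 + 21587 = 213519$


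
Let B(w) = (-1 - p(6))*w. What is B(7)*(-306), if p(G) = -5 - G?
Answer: -21420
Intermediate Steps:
B(w) = 10*w (B(w) = (-1 - (-5 - 1*6))*w = (-1 - (-5 - 6))*w = (-1 - 1*(-11))*w = (-1 + 11)*w = 10*w)
B(7)*(-306) = (10*7)*(-306) = 70*(-306) = -21420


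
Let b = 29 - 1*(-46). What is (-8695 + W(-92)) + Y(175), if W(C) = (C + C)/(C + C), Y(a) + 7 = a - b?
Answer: -8601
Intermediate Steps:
b = 75 (b = 29 + 46 = 75)
Y(a) = -82 + a (Y(a) = -7 + (a - 1*75) = -7 + (a - 75) = -7 + (-75 + a) = -82 + a)
W(C) = 1 (W(C) = (2*C)/((2*C)) = (2*C)*(1/(2*C)) = 1)
(-8695 + W(-92)) + Y(175) = (-8695 + 1) + (-82 + 175) = -8694 + 93 = -8601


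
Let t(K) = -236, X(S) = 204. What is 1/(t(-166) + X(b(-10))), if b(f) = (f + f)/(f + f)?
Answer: -1/32 ≈ -0.031250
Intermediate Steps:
b(f) = 1 (b(f) = (2*f)/((2*f)) = (2*f)*(1/(2*f)) = 1)
1/(t(-166) + X(b(-10))) = 1/(-236 + 204) = 1/(-32) = -1/32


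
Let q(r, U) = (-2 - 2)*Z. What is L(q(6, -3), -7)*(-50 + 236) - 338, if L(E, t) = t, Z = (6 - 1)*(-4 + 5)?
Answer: -1640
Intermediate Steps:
Z = 5 (Z = 5*1 = 5)
q(r, U) = -20 (q(r, U) = (-2 - 2)*5 = -4*5 = -20)
L(q(6, -3), -7)*(-50 + 236) - 338 = -7*(-50 + 236) - 338 = -7*186 - 338 = -1302 - 338 = -1640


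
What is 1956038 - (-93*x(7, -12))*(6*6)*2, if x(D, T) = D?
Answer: 2002910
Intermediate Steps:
1956038 - (-93*x(7, -12))*(6*6)*2 = 1956038 - (-93*7)*(6*6)*2 = 1956038 - (-651)*36*2 = 1956038 - (-651)*72 = 1956038 - 1*(-46872) = 1956038 + 46872 = 2002910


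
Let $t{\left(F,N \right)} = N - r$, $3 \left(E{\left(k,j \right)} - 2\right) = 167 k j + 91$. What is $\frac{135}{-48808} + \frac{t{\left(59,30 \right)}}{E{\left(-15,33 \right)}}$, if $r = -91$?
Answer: $- \frac{1803999}{251873684} \approx -0.0071623$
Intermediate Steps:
$E{\left(k,j \right)} = \frac{97}{3} + \frac{167 j k}{3}$ ($E{\left(k,j \right)} = 2 + \frac{167 k j + 91}{3} = 2 + \frac{167 j k + 91}{3} = 2 + \frac{91 + 167 j k}{3} = 2 + \left(\frac{91}{3} + \frac{167 j k}{3}\right) = \frac{97}{3} + \frac{167 j k}{3}$)
$t{\left(F,N \right)} = 91 + N$ ($t{\left(F,N \right)} = N - -91 = N + 91 = 91 + N$)
$\frac{135}{-48808} + \frac{t{\left(59,30 \right)}}{E{\left(-15,33 \right)}} = \frac{135}{-48808} + \frac{91 + 30}{\frac{97}{3} + \frac{167}{3} \cdot 33 \left(-15\right)} = 135 \left(- \frac{1}{48808}\right) + \frac{121}{\frac{97}{3} - 27555} = - \frac{135}{48808} + \frac{121}{- \frac{82568}{3}} = - \frac{135}{48808} + 121 \left(- \frac{3}{82568}\right) = - \frac{135}{48808} - \frac{363}{82568} = - \frac{1803999}{251873684}$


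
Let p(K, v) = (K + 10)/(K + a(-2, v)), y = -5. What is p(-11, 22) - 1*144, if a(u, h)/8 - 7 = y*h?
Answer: -120239/835 ≈ -144.00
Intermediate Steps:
a(u, h) = 56 - 40*h (a(u, h) = 56 + 8*(-5*h) = 56 - 40*h)
p(K, v) = (10 + K)/(56 + K - 40*v) (p(K, v) = (K + 10)/(K + (56 - 40*v)) = (10 + K)/(56 + K - 40*v))
p(-11, 22) - 1*144 = (10 - 11)/(56 - 11 - 40*22) - 1*144 = -1/(56 - 11 - 880) - 144 = -1/(-835) - 144 = -1/835*(-1) - 144 = 1/835 - 144 = -120239/835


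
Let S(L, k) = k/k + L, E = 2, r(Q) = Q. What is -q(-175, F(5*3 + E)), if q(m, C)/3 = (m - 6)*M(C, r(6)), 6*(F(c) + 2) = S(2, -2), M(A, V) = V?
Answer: 3258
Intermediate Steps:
S(L, k) = 1 + L
F(c) = -3/2 (F(c) = -2 + (1 + 2)/6 = -2 + (1/6)*3 = -2 + 1/2 = -3/2)
q(m, C) = -108 + 18*m (q(m, C) = 3*((m - 6)*6) = 3*((-6 + m)*6) = 3*(-36 + 6*m) = -108 + 18*m)
-q(-175, F(5*3 + E)) = -(-108 + 18*(-175)) = -(-108 - 3150) = -1*(-3258) = 3258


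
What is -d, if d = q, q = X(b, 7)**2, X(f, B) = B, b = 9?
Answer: -49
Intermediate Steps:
q = 49 (q = 7**2 = 49)
d = 49
-d = -1*49 = -49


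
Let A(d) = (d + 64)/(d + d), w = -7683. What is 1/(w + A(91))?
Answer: -182/1398151 ≈ -0.00013017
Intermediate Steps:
A(d) = (64 + d)/(2*d) (A(d) = (64 + d)/((2*d)) = (64 + d)*(1/(2*d)) = (64 + d)/(2*d))
1/(w + A(91)) = 1/(-7683 + (½)*(64 + 91)/91) = 1/(-7683 + (½)*(1/91)*155) = 1/(-7683 + 155/182) = 1/(-1398151/182) = -182/1398151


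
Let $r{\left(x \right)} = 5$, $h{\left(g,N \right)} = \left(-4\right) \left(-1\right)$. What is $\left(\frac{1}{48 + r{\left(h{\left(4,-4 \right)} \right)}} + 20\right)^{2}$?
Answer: $\frac{1125721}{2809} \approx 400.75$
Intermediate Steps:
$h{\left(g,N \right)} = 4$
$\left(\frac{1}{48 + r{\left(h{\left(4,-4 \right)} \right)}} + 20\right)^{2} = \left(\frac{1}{48 + 5} + 20\right)^{2} = \left(\frac{1}{53} + 20\right)^{2} = \left(\frac{1061}{53}\right)^{2} = \frac{1125721}{2809}$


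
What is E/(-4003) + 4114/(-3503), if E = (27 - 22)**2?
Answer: -16555917/14022509 ≈ -1.1807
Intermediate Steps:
E = 25 (E = 5**2 = 25)
E/(-4003) + 4114/(-3503) = 25/(-4003) + 4114/(-3503) = 25*(-1/4003) + 4114*(-1/3503) = -25/4003 - 4114/3503 = -16555917/14022509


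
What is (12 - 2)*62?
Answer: 620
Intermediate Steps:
(12 - 2)*62 = 10*62 = 620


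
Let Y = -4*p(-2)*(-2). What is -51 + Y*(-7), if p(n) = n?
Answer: 61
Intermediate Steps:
Y = -16 (Y = -4*(-2)*(-2) = 8*(-2) = -16)
-51 + Y*(-7) = -51 - 16*(-7) = -51 + 112 = 61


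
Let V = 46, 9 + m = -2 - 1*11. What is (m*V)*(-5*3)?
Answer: 15180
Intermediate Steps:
m = -22 (m = -9 + (-2 - 1*11) = -9 + (-2 - 11) = -9 - 13 = -22)
(m*V)*(-5*3) = (-22*46)*(-5*3) = -1012*(-15) = 15180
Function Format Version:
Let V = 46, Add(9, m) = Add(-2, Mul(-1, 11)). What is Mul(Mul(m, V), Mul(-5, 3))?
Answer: 15180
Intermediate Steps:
m = -22 (m = Add(-9, Add(-2, Mul(-1, 11))) = Add(-9, Add(-2, -11)) = Add(-9, -13) = -22)
Mul(Mul(m, V), Mul(-5, 3)) = Mul(Mul(-22, 46), Mul(-5, 3)) = Mul(-1012, -15) = 15180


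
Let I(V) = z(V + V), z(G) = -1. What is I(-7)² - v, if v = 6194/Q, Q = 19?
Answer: -325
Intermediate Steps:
I(V) = -1
v = 326 (v = 6194/19 = 6194*(1/19) = 326)
I(-7)² - v = (-1)² - 1*326 = 1 - 326 = -325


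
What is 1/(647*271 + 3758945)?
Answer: 1/3934282 ≈ 2.5418e-7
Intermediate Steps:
1/(647*271 + 3758945) = 1/(175337 + 3758945) = 1/3934282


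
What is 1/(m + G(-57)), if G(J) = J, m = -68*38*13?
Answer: -1/33649 ≈ -2.9719e-5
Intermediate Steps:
m = -33592 (m = -2584*13 = -33592)
1/(m + G(-57)) = 1/(-33592 - 57) = 1/(-33649) = -1/33649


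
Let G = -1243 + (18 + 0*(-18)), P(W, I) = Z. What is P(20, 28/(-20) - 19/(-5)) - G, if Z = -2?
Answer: 1223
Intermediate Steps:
P(W, I) = -2
G = -1225 (G = -1243 + (18 + 0) = -1243 + 18 = -1225)
P(20, 28/(-20) - 19/(-5)) - G = -2 - 1*(-1225) = -2 + 1225 = 1223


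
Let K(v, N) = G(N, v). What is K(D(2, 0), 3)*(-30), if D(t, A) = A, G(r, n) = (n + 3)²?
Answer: -270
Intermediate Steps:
G(r, n) = (3 + n)²
K(v, N) = (3 + v)²
K(D(2, 0), 3)*(-30) = (3 + 0)²*(-30) = 3²*(-30) = 9*(-30) = -270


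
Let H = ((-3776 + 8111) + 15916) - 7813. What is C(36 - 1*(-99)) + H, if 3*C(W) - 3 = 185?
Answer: 37502/3 ≈ 12501.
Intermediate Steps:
C(W) = 188/3 (C(W) = 1 + (⅓)*185 = 1 + 185/3 = 188/3)
H = 12438 (H = (4335 + 15916) - 7813 = 20251 - 7813 = 12438)
C(36 - 1*(-99)) + H = 188/3 + 12438 = 37502/3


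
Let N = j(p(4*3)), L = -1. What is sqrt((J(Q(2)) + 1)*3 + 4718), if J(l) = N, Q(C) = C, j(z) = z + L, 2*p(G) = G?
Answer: 8*sqrt(74) ≈ 68.819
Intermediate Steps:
p(G) = G/2
j(z) = -1 + z (j(z) = z - 1 = -1 + z)
N = 5 (N = -1 + (4*3)/2 = -1 + (1/2)*12 = -1 + 6 = 5)
J(l) = 5
sqrt((J(Q(2)) + 1)*3 + 4718) = sqrt((5 + 1)*3 + 4718) = sqrt(6*3 + 4718) = sqrt(18 + 4718) = sqrt(4736) = 8*sqrt(74)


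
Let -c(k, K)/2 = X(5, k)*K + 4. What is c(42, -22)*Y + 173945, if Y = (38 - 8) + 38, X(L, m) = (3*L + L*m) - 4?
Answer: 834633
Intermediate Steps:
X(L, m) = -4 + 3*L + L*m
c(k, K) = -8 - 2*K*(11 + 5*k) (c(k, K) = -2*((-4 + 3*5 + 5*k)*K + 4) = -2*((-4 + 15 + 5*k)*K + 4) = -2*((11 + 5*k)*K + 4) = -2*(K*(11 + 5*k) + 4) = -2*(4 + K*(11 + 5*k)) = -8 - 2*K*(11 + 5*k))
Y = 68 (Y = 30 + 38 = 68)
c(42, -22)*Y + 173945 = (-8 - 2*(-22)*(11 + 5*42))*68 + 173945 = (-8 - 2*(-22)*(11 + 210))*68 + 173945 = (-8 - 2*(-22)*221)*68 + 173945 = (-8 + 9724)*68 + 173945 = 9716*68 + 173945 = 660688 + 173945 = 834633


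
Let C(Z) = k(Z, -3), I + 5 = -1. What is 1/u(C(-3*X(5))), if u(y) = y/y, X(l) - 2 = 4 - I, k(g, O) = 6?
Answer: 1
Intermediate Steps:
I = -6 (I = -5 - 1 = -6)
X(l) = 12 (X(l) = 2 + (4 - 1*(-6)) = 2 + (4 + 6) = 2 + 10 = 12)
C(Z) = 6
u(y) = 1
1/u(C(-3*X(5))) = 1/1 = 1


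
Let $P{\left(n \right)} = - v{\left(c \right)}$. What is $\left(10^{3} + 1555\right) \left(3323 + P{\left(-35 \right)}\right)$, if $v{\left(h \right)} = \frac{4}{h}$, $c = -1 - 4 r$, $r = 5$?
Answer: $\frac{25472255}{3} \approx 8.4908 \cdot 10^{6}$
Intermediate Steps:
$c = -21$ ($c = -1 - 20 = -21$)
$P{\left(n \right)} = \frac{4}{21}$ ($P{\left(n \right)} = - \frac{4}{-21} = - \frac{4 \left(-1\right)}{21} = \left(-1\right) \left(- \frac{4}{21}\right) = \frac{4}{21}$)
$\left(10^{3} + 1555\right) \left(3323 + P{\left(-35 \right)}\right) = \left(10^{3} + 1555\right) \left(3323 + \frac{4}{21}\right) = \left(1000 + 1555\right) \frac{69787}{21} = 2555 \cdot \frac{69787}{21} = \frac{25472255}{3}$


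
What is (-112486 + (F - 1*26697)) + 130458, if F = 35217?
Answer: 26492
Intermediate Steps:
(-112486 + (F - 1*26697)) + 130458 = (-112486 + (35217 - 1*26697)) + 130458 = (-112486 + (35217 - 26697)) + 130458 = (-112486 + 8520) + 130458 = -103966 + 130458 = 26492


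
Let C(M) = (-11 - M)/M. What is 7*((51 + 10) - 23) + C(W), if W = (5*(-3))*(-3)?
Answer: 11914/45 ≈ 264.76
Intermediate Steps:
W = 45 (W = -15*(-3) = 45)
C(M) = (-11 - M)/M
7*((51 + 10) - 23) + C(W) = 7*((51 + 10) - 23) + (-11 - 1*45)/45 = 7*(61 - 23) + (-11 - 45)/45 = 7*38 + (1/45)*(-56) = 266 - 56/45 = 11914/45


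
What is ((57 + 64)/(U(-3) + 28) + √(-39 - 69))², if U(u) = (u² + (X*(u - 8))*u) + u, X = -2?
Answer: (121 - 192*I*√3)²/1024 ≈ -93.702 - 78.592*I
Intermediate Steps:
U(u) = u + u² + u*(16 - 2*u) (U(u) = (u² + (-2*(u - 8))*u) + u = (u² + (-2*(-8 + u))*u) + u = (u² + (16 - 2*u)*u) + u = (u² + u*(16 - 2*u)) + u = u + u² + u*(16 - 2*u))
((57 + 64)/(U(-3) + 28) + √(-39 - 69))² = ((57 + 64)/(-3*(17 - 1*(-3)) + 28) + √(-39 - 69))² = (121/(-3*(17 + 3) + 28) + √(-108))² = (121/(-3*20 + 28) + 6*I*√3)² = (121/(-60 + 28) + 6*I*√3)² = (121/(-32) + 6*I*√3)² = (121*(-1/32) + 6*I*√3)² = (-121/32 + 6*I*√3)²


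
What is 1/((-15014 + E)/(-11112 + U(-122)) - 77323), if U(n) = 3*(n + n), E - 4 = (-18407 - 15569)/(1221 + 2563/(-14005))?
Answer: -16875273954/1304825382116867 ≈ -1.2933e-5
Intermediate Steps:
E = -203721856/8548771 (E = 4 + (-18407 - 15569)/(1221 + 2563/(-14005)) = 4 - 33976/(1221 + 2563*(-1/14005)) = 4 - 33976/(1221 - 2563/14005) = 4 - 33976/17097542/14005 = 4 - 33976*14005/17097542 = 4 - 237916940/8548771 = -203721856/8548771 ≈ -23.831)
U(n) = 6*n (U(n) = 3*(2*n) = 6*n)
1/((-15014 + E)/(-11112 + U(-122)) - 77323) = 1/((-15014 - 203721856/8548771)/(-11112 + 6*(-122)) - 77323) = 1/(-128554969650/(8548771*(-11112 - 732)) - 77323) = 1/(-128554969650/8548771/(-11844) - 77323) = 1/(-128554969650/8548771*(-1/11844) - 77323) = 1/(21425828275/16875273954 - 77323) = 1/(-1304825382116867/16875273954) = -16875273954/1304825382116867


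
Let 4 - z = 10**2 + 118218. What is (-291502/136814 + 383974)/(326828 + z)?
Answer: 26266363667/14263817198 ≈ 1.8415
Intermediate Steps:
z = -118314 (z = 4 - (10**2 + 118218) = 4 - (100 + 118218) = 4 - 1*118318 = 4 - 118318 = -118314)
(-291502/136814 + 383974)/(326828 + z) = (-291502/136814 + 383974)/(326828 - 118314) = (-291502*1/136814 + 383974)/208514 = (-145751/68407 + 383974)*(1/208514) = (26266363667/68407)*(1/208514) = 26266363667/14263817198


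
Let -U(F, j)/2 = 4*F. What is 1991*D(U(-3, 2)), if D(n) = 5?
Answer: 9955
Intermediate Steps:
U(F, j) = -8*F
1991*D(U(-3, 2)) = 1991*5 = 9955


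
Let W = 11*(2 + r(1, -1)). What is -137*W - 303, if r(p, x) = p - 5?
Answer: 2711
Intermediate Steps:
r(p, x) = -5 + p
W = -22 (W = 11*(2 + (-5 + 1)) = 11*(2 - 4) = 11*(-2) = -22)
-137*W - 303 = -137*(-22) - 303 = 3014 - 303 = 2711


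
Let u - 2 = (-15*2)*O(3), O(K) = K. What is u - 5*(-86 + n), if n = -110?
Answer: 892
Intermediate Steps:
u = -88 (u = 2 - 15*2*3 = 2 - 30*3 = 2 - 90 = -88)
u - 5*(-86 + n) = -88 - 5*(-86 - 110) = -88 - 5*(-196) = -88 + 980 = 892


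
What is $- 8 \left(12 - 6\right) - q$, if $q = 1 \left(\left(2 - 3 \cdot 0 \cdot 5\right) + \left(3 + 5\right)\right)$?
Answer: $-58$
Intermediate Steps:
$q = 10$ ($q = 1 \left(\left(2 - 0\right) + 8\right) = 1 \left(\left(2 + 0\right) + 8\right) = 1 \left(2 + 8\right) = 1 \cdot 10 = 10$)
$- 8 \left(12 - 6\right) - q = - 8 \left(12 - 6\right) - 10 = \left(-8\right) 6 - 10 = -48 - 10 = -58$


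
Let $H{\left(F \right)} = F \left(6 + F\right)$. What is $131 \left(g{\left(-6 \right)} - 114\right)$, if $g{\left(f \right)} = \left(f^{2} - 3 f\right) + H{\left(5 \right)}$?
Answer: $-655$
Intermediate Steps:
$g{\left(f \right)} = 55 + f^{2} - 3 f$ ($g{\left(f \right)} = \left(f^{2} - 3 f\right) + 5 \left(6 + 5\right) = \left(f^{2} - 3 f\right) + 5 \cdot 11 = \left(f^{2} - 3 f\right) + 55 = 55 + f^{2} - 3 f$)
$131 \left(g{\left(-6 \right)} - 114\right) = 131 \left(\left(55 + \left(-6\right)^{2} - -18\right) - 114\right) = 131 \left(\left(55 + 36 + 18\right) - 114\right) = 131 \left(109 - 114\right) = 131 \left(-5\right) = -655$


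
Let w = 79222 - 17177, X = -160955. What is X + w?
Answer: -98910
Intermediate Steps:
w = 62045
X + w = -160955 + 62045 = -98910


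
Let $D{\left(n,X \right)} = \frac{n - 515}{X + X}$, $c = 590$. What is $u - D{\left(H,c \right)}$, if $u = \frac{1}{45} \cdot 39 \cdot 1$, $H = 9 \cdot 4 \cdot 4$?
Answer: $\frac{4181}{3540} \approx 1.1811$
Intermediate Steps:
$H = 144$ ($H = 36 \cdot 4 = 144$)
$D{\left(n,X \right)} = \frac{-515 + n}{2 X}$
$u = \frac{13}{15}$ ($u = \frac{1}{45} \cdot 39 \cdot 1 = \frac{13}{15} \cdot 1 = \frac{13}{15} \approx 0.86667$)
$u - D{\left(H,c \right)} = \frac{13}{15} - \frac{-515 + 144}{2 \cdot 590} = \frac{13}{15} - \frac{1}{2} \cdot \frac{1}{590} \left(-371\right) = \frac{13}{15} - - \frac{371}{1180} = \frac{13}{15} + \frac{371}{1180} = \frac{4181}{3540}$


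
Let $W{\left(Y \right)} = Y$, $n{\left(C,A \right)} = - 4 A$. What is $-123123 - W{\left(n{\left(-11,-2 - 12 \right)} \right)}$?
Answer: $-123179$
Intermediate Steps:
$-123123 - W{\left(n{\left(-11,-2 - 12 \right)} \right)} = -123123 - - 4 \left(-2 - 12\right) = -123123 - \left(-4\right) \left(-14\right) = -123123 - 56 = -123179$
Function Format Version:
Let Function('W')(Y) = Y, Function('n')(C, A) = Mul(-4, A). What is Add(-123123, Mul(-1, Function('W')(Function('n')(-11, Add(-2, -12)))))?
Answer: -123179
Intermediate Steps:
Add(-123123, Mul(-1, Function('W')(Function('n')(-11, Add(-2, -12))))) = Add(-123123, Mul(-1, Mul(-4, Add(-2, -12)))) = Add(-123123, Mul(-1, Mul(-4, -14))) = Add(-123123, Mul(-1, 56)) = Add(-123123, -56) = -123179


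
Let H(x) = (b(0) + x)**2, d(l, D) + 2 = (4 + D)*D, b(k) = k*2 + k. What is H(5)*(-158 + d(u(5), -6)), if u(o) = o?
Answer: -3700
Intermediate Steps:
b(k) = 3*k (b(k) = 2*k + k = 3*k)
d(l, D) = -2 + D*(4 + D) (d(l, D) = -2 + (4 + D)*D = -2 + D*(4 + D))
H(x) = x**2 (H(x) = (3*0 + x)**2 = (0 + x)**2 = x**2)
H(5)*(-158 + d(u(5), -6)) = 5**2*(-158 + (-2 + (-6)**2 + 4*(-6))) = 25*(-158 + (-2 + 36 - 24)) = 25*(-158 + 10) = 25*(-148) = -3700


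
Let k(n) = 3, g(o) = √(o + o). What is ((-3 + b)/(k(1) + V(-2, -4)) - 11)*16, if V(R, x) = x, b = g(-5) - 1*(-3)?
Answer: -176 - 16*I*√10 ≈ -176.0 - 50.596*I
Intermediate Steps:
g(o) = √2*√o (g(o) = √(2*o) = √2*√o)
b = 3 + I*√10 (b = √2*√(-5) - 1*(-3) = √2*(I*√5) + 3 = I*√10 + 3 = 3 + I*√10 ≈ 3.0 + 3.1623*I)
((-3 + b)/(k(1) + V(-2, -4)) - 11)*16 = ((-3 + (3 + I*√10))/(3 - 4) - 11)*16 = ((I*√10)/(-1) - 11)*16 = ((I*√10)*(-1) - 11)*16 = (-I*√10 - 11)*16 = (-11 - I*√10)*16 = -176 - 16*I*√10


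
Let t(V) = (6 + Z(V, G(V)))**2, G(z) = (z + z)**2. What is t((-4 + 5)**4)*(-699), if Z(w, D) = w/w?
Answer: -34251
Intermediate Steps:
G(z) = 4*z**2 (G(z) = (2*z)**2 = 4*z**2)
Z(w, D) = 1
t(V) = 49 (t(V) = (6 + 1)**2 = 7**2 = 49)
t((-4 + 5)**4)*(-699) = 49*(-699) = -34251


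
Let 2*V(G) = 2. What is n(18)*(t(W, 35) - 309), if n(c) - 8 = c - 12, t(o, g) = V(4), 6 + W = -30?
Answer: -4312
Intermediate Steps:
W = -36 (W = -6 - 30 = -36)
V(G) = 1 (V(G) = (½)*2 = 1)
t(o, g) = 1
n(c) = -4 + c (n(c) = 8 + (c - 12) = 8 + (-12 + c) = -4 + c)
n(18)*(t(W, 35) - 309) = (-4 + 18)*(1 - 309) = 14*(-308) = -4312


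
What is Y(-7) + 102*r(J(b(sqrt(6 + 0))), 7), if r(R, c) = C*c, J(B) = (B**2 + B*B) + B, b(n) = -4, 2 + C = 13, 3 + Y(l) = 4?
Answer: 7855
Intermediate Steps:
Y(l) = 1 (Y(l) = -3 + 4 = 1)
C = 11 (C = -2 + 13 = 11)
J(B) = B + 2*B**2 (J(B) = (B**2 + B**2) + B = 2*B**2 + B = B + 2*B**2)
r(R, c) = 11*c
Y(-7) + 102*r(J(b(sqrt(6 + 0))), 7) = 1 + 102*(11*7) = 1 + 102*77 = 1 + 7854 = 7855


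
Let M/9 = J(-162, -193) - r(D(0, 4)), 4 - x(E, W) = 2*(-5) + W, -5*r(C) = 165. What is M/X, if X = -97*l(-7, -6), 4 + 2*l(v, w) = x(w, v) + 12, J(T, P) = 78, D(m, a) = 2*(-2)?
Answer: -1998/2813 ≈ -0.71027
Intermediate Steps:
D(m, a) = -4
r(C) = -33 (r(C) = -⅕*165 = -33)
x(E, W) = 14 - W (x(E, W) = 4 - (2*(-5) + W) = 4 - (-10 + W) = 4 + (10 - W) = 14 - W)
l(v, w) = 11 - v/2 (l(v, w) = -2 + ((14 - v) + 12)/2 = -2 + (26 - v)/2 = -2 + (13 - v/2) = 11 - v/2)
M = 999 (M = 9*(78 - 1*(-33)) = 9*(78 + 33) = 9*111 = 999)
X = -2813/2 (X = -97*(11 - ½*(-7)) = -97*(11 + 7/2) = -97*29/2 = -2813/2 ≈ -1406.5)
M/X = 999/(-2813/2) = 999*(-2/2813) = -1998/2813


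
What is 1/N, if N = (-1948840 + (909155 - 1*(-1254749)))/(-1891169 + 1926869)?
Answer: 2975/17922 ≈ 0.16600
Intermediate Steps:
N = 17922/2975 (N = (-1948840 + (909155 + 1254749))/35700 = (-1948840 + 2163904)*(1/35700) = 215064*(1/35700) = 17922/2975 ≈ 6.0242)
1/N = 1/(17922/2975) = 2975/17922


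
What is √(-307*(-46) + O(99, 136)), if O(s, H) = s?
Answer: √14221 ≈ 119.25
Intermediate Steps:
√(-307*(-46) + O(99, 136)) = √(-307*(-46) + 99) = √(14122 + 99) = √14221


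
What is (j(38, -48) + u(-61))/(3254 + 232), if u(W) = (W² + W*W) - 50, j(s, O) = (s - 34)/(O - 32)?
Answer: 147839/69720 ≈ 2.1205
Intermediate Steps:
j(s, O) = (-34 + s)/(-32 + O)
u(W) = -50 + 2*W² (u(W) = (W² + W²) - 50 = 2*W² - 50 = -50 + 2*W²)
(j(38, -48) + u(-61))/(3254 + 232) = ((-34 + 38)/(-32 - 48) + (-50 + 2*(-61)²))/(3254 + 232) = (4/(-80) + (-50 + 2*3721))/3486 = (-1/80*4 + (-50 + 7442))*(1/3486) = (-1/20 + 7392)*(1/3486) = (147839/20)*(1/3486) = 147839/69720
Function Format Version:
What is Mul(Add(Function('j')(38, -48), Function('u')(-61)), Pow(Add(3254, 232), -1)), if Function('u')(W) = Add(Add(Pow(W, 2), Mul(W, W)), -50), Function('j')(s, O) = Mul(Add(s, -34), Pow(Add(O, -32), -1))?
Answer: Rational(147839, 69720) ≈ 2.1205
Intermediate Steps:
Function('j')(s, O) = Mul(Pow(Add(-32, O), -1), Add(-34, s)) (Function('j')(s, O) = Mul(Add(-34, s), Pow(Add(-32, O), -1)) = Mul(Pow(Add(-32, O), -1), Add(-34, s)))
Function('u')(W) = Add(-50, Mul(2, Pow(W, 2))) (Function('u')(W) = Add(Add(Pow(W, 2), Pow(W, 2)), -50) = Add(Mul(2, Pow(W, 2)), -50) = Add(-50, Mul(2, Pow(W, 2))))
Mul(Add(Function('j')(38, -48), Function('u')(-61)), Pow(Add(3254, 232), -1)) = Mul(Add(Mul(Pow(Add(-32, -48), -1), Add(-34, 38)), Add(-50, Mul(2, Pow(-61, 2)))), Pow(Add(3254, 232), -1)) = Mul(Add(Mul(Pow(-80, -1), 4), Add(-50, Mul(2, 3721))), Pow(3486, -1)) = Mul(Add(Mul(Rational(-1, 80), 4), Add(-50, 7442)), Rational(1, 3486)) = Mul(Add(Rational(-1, 20), 7392), Rational(1, 3486)) = Mul(Rational(147839, 20), Rational(1, 3486)) = Rational(147839, 69720)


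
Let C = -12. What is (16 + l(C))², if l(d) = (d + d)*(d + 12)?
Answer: 256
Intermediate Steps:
l(d) = 2*d*(12 + d) (l(d) = (2*d)*(12 + d) = 2*d*(12 + d))
(16 + l(C))² = (16 + 2*(-12)*(12 - 12))² = (16 + 2*(-12)*0)² = (16 + 0)² = 16² = 256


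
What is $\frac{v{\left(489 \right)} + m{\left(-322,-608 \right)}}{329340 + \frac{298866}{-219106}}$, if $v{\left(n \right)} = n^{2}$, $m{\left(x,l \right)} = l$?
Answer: $\frac{26129814689}{36080035587} \approx 0.72422$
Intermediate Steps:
$\frac{v{\left(489 \right)} + m{\left(-322,-608 \right)}}{329340 + \frac{298866}{-219106}} = \frac{489^{2} - 608}{329340 + \frac{298866}{-219106}} = \frac{239121 - 608}{329340 + 298866 \left(- \frac{1}{219106}\right)} = \frac{238513}{329340 - \frac{149433}{109553}} = \frac{238513}{\frac{36080035587}{109553}} = 238513 \cdot \frac{109553}{36080035587} = \frac{26129814689}{36080035587}$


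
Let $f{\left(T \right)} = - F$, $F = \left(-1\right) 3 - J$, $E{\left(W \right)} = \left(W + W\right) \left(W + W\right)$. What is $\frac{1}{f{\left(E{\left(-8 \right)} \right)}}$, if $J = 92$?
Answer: $\frac{1}{95} \approx 0.010526$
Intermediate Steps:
$E{\left(W \right)} = 4 W^{2}$ ($E{\left(W \right)} = 2 W 2 W = 4 W^{2}$)
$F = -95$ ($F = \left(-1\right) 3 - 92 = -3 - 92 = -95$)
$f{\left(T \right)} = 95$ ($f{\left(T \right)} = \left(-1\right) \left(-95\right) = 95$)
$\frac{1}{f{\left(E{\left(-8 \right)} \right)}} = \frac{1}{95}$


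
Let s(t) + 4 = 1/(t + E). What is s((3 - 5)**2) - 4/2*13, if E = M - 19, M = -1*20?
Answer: -1051/35 ≈ -30.029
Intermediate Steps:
M = -20
E = -39 (E = -20 - 19 = -39)
s(t) = -4 + 1/(-39 + t) (s(t) = -4 + 1/(t - 39) = -4 + 1/(-39 + t))
s((3 - 5)**2) - 4/2*13 = (157 - 4*(3 - 5)**2)/(-39 + (3 - 5)**2) - 4/2*13 = (157 - 4*(-2)**2)/(-39 + (-2)**2) - 4*1/2*13 = (157 - 4*4)/(-39 + 4) - 2*13 = (157 - 16)/(-35) - 26 = -1/35*141 - 26 = -141/35 - 26 = -1051/35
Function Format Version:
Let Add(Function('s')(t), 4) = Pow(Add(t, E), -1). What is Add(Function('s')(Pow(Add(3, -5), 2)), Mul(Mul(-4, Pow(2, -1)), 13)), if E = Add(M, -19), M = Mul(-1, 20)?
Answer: Rational(-1051, 35) ≈ -30.029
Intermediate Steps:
M = -20
E = -39 (E = Add(-20, -19) = -39)
Function('s')(t) = Add(-4, Pow(Add(-39, t), -1)) (Function('s')(t) = Add(-4, Pow(Add(t, -39), -1)) = Add(-4, Pow(Add(-39, t), -1)))
Add(Function('s')(Pow(Add(3, -5), 2)), Mul(Mul(-4, Pow(2, -1)), 13)) = Add(Mul(Pow(Add(-39, Pow(Add(3, -5), 2)), -1), Add(157, Mul(-4, Pow(Add(3, -5), 2)))), Mul(Mul(-4, Pow(2, -1)), 13)) = Add(Mul(Pow(Add(-39, Pow(-2, 2)), -1), Add(157, Mul(-4, Pow(-2, 2)))), Mul(Mul(-4, Rational(1, 2)), 13)) = Add(Mul(Pow(Add(-39, 4), -1), Add(157, Mul(-4, 4))), Mul(-2, 13)) = Add(Mul(Pow(-35, -1), Add(157, -16)), -26) = Add(Mul(Rational(-1, 35), 141), -26) = Add(Rational(-141, 35), -26) = Rational(-1051, 35)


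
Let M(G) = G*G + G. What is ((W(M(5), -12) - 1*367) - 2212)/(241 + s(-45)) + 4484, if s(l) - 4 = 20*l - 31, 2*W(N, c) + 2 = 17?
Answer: 6157191/1372 ≈ 4487.8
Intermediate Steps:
M(G) = G + G**2 (M(G) = G**2 + G = G + G**2)
W(N, c) = 15/2 (W(N, c) = -1 + (1/2)*17 = -1 + 17/2 = 15/2)
s(l) = -27 + 20*l (s(l) = 4 + (20*l - 31) = 4 + (-31 + 20*l) = -27 + 20*l)
((W(M(5), -12) - 1*367) - 2212)/(241 + s(-45)) + 4484 = ((15/2 - 1*367) - 2212)/(241 + (-27 + 20*(-45))) + 4484 = ((15/2 - 367) - 2212)/(241 + (-27 - 900)) + 4484 = (-719/2 - 2212)/(241 - 927) + 4484 = -5143/2/(-686) + 4484 = -5143/2*(-1/686) + 4484 = 5143/1372 + 4484 = 6157191/1372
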